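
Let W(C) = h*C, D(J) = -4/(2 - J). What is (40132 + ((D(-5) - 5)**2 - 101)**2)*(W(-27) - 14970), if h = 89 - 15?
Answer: -262054073184/343 ≈ -7.6401e+8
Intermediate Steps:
h = 74
W(C) = 74*C
(40132 + ((D(-5) - 5)**2 - 101)**2)*(W(-27) - 14970) = (40132 + ((4/(-2 - 5) - 5)**2 - 101)**2)*(74*(-27) - 14970) = (40132 + ((4/(-7) - 5)**2 - 101)**2)*(-1998 - 14970) = (40132 + ((4*(-1/7) - 5)**2 - 101)**2)*(-16968) = (40132 + ((-4/7 - 5)**2 - 101)**2)*(-16968) = (40132 + ((-39/7)**2 - 101)**2)*(-16968) = (40132 + (1521/49 - 101)**2)*(-16968) = (40132 + (-3428/49)**2)*(-16968) = (40132 + 11751184/2401)*(-16968) = (108108116/2401)*(-16968) = -262054073184/343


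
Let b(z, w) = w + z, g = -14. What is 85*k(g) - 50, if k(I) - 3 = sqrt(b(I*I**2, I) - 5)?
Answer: 205 + 255*I*sqrt(307) ≈ 205.0 + 4468.0*I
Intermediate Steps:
k(I) = 3 + sqrt(-5 + I + I**3) (k(I) = 3 + sqrt((I + I*I**2) - 5) = 3 + sqrt((I + I**3) - 5) = 3 + sqrt(-5 + I + I**3))
85*k(g) - 50 = 85*(3 + sqrt(-5 - 14 + (-14)**3)) - 50 = 85*(3 + sqrt(-5 - 14 - 2744)) - 50 = 85*(3 + sqrt(-2763)) - 50 = 85*(3 + 3*I*sqrt(307)) - 50 = (255 + 255*I*sqrt(307)) - 50 = 205 + 255*I*sqrt(307)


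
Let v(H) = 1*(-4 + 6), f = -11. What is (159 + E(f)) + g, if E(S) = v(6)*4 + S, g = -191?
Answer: -35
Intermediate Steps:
v(H) = 2 (v(H) = 1*2 = 2)
E(S) = 8 + S (E(S) = 2*4 + S = 8 + S)
(159 + E(f)) + g = (159 + (8 - 11)) - 191 = (159 - 3) - 191 = 156 - 191 = -35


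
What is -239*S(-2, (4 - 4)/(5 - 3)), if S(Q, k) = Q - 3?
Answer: 1195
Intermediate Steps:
S(Q, k) = -3 + Q
-239*S(-2, (4 - 4)/(5 - 3)) = -239*(-3 - 2) = -239*(-5) = 1195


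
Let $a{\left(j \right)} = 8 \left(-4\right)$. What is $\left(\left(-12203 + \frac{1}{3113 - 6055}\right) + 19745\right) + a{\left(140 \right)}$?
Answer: $\frac{22094419}{2942} \approx 7510.0$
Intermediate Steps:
$a{\left(j \right)} = -32$
$\left(\left(-12203 + \frac{1}{3113 - 6055}\right) + 19745\right) + a{\left(140 \right)} = \left(\left(-12203 + \frac{1}{3113 - 6055}\right) + 19745\right) - 32 = \left(\left(-12203 + \frac{1}{-2942}\right) + 19745\right) - 32 = \left(\left(-12203 - \frac{1}{2942}\right) + 19745\right) - 32 = \left(- \frac{35901227}{2942} + 19745\right) - 32 = \frac{22188563}{2942} - 32 = \frac{22094419}{2942}$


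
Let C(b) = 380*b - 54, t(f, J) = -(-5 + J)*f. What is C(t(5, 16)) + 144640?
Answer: 123686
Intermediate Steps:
t(f, J) = -f*(-5 + J)
C(b) = -54 + 380*b
C(t(5, 16)) + 144640 = (-54 + 380*(5*(5 - 1*16))) + 144640 = (-54 + 380*(5*(5 - 16))) + 144640 = (-54 + 380*(5*(-11))) + 144640 = (-54 + 380*(-55)) + 144640 = (-54 - 20900) + 144640 = -20954 + 144640 = 123686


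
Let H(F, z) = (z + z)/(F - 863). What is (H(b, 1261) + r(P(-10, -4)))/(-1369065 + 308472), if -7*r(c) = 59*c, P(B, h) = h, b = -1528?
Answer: -546622/17751145041 ≈ -3.0794e-5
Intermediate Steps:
r(c) = -59*c/7
H(F, z) = 2*z/(-863 + F) (H(F, z) = (2*z)/(-863 + F) = 2*z/(-863 + F))
(H(b, 1261) + r(P(-10, -4)))/(-1369065 + 308472) = (2*1261/(-863 - 1528) - 59/7*(-4))/(-1369065 + 308472) = (2*1261/(-2391) + 236/7)/(-1060593) = (2*1261*(-1/2391) + 236/7)*(-1/1060593) = (-2522/2391 + 236/7)*(-1/1060593) = (546622/16737)*(-1/1060593) = -546622/17751145041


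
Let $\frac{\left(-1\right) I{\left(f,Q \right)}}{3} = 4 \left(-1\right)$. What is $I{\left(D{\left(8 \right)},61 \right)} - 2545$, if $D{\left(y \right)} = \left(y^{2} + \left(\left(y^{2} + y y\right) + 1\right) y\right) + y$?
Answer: $-2533$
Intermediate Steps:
$D{\left(y \right)} = y + y^{2} + y \left(1 + 2 y^{2}\right)$ ($D{\left(y \right)} = \left(y^{2} + \left(\left(y^{2} + y^{2}\right) + 1\right) y\right) + y = \left(y^{2} + \left(2 y^{2} + 1\right) y\right) + y = \left(y^{2} + \left(1 + 2 y^{2}\right) y\right) + y = \left(y^{2} + y \left(1 + 2 y^{2}\right)\right) + y = y + y^{2} + y \left(1 + 2 y^{2}\right)$)
$I{\left(f,Q \right)} = 12$ ($I{\left(f,Q \right)} = - 3 \cdot 4 \left(-1\right) = \left(-3\right) \left(-4\right) = 12$)
$I{\left(D{\left(8 \right)},61 \right)} - 2545 = 12 - 2545 = -2533$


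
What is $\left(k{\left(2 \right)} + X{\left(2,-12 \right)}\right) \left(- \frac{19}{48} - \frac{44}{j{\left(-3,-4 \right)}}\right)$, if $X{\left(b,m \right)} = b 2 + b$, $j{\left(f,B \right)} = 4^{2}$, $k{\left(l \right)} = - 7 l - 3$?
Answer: $\frac{1661}{48} \approx 34.604$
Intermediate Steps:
$k{\left(l \right)} = -3 - 7 l$
$j{\left(f,B \right)} = 16$
$X{\left(b,m \right)} = 3 b$ ($X{\left(b,m \right)} = 2 b + b = 3 b$)
$\left(k{\left(2 \right)} + X{\left(2,-12 \right)}\right) \left(- \frac{19}{48} - \frac{44}{j{\left(-3,-4 \right)}}\right) = \left(\left(-3 - 14\right) + 3 \cdot 2\right) \left(- \frac{19}{48} - \frac{44}{16}\right) = \left(\left(-3 - 14\right) + 6\right) \left(\left(-19\right) \frac{1}{48} - \frac{11}{4}\right) = \left(-17 + 6\right) \left(- \frac{19}{48} - \frac{11}{4}\right) = \left(-11\right) \left(- \frac{151}{48}\right) = \frac{1661}{48}$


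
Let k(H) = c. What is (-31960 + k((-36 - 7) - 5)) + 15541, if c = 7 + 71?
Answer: -16341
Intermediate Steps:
c = 78
k(H) = 78
(-31960 + k((-36 - 7) - 5)) + 15541 = (-31960 + 78) + 15541 = -31882 + 15541 = -16341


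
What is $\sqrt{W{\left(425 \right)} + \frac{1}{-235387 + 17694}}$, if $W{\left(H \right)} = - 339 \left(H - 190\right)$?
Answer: $\frac{i \sqrt{3775343648984278}}{217693} \approx 282.25 i$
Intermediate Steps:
$W{\left(H \right)} = 64410 - 339 H$ ($W{\left(H \right)} = - 339 \left(-190 + H\right) = 64410 - 339 H$)
$\sqrt{W{\left(425 \right)} + \frac{1}{-235387 + 17694}} = \sqrt{\left(64410 - 144075\right) + \frac{1}{-235387 + 17694}} = \sqrt{\left(64410 - 144075\right) + \frac{1}{-217693}} = \sqrt{-79665 - \frac{1}{217693}} = \sqrt{- \frac{17342512846}{217693}} = \frac{i \sqrt{3775343648984278}}{217693}$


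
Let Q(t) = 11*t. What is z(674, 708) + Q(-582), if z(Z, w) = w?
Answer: -5694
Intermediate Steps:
z(674, 708) + Q(-582) = 708 + 11*(-582) = 708 - 6402 = -5694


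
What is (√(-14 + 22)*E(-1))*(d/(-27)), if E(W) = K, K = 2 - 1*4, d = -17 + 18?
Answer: 4*√2/27 ≈ 0.20951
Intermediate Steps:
d = 1
K = -2 (K = 2 - 4 = -2)
E(W) = -2
(√(-14 + 22)*E(-1))*(d/(-27)) = (√(-14 + 22)*(-2))*(1/(-27)) = (√8*(-2))*(1*(-1/27)) = ((2*√2)*(-2))*(-1/27) = -4*√2*(-1/27) = 4*√2/27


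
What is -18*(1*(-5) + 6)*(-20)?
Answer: 360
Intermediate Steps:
-18*(1*(-5) + 6)*(-20) = -18*(-5 + 6)*(-20) = -18*1*(-20) = -18*(-20) = 360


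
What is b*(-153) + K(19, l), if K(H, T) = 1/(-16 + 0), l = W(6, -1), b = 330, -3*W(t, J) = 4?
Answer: -807841/16 ≈ -50490.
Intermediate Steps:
W(t, J) = -4/3 (W(t, J) = -1/3*4 = -4/3)
l = -4/3 ≈ -1.3333
K(H, T) = -1/16 (K(H, T) = 1/(-16) = -1/16)
b*(-153) + K(19, l) = 330*(-153) - 1/16 = -50490 - 1/16 = -807841/16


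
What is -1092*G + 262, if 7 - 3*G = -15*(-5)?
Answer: 25014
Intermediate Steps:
G = -68/3 (G = 7/3 - (-5)*(-5) = 7/3 - ⅓*75 = 7/3 - 25 = -68/3 ≈ -22.667)
-1092*G + 262 = -1092*(-68/3) + 262 = 24752 + 262 = 25014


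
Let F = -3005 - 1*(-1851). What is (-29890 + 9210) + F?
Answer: -21834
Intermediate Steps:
F = -1154 (F = -3005 + 1851 = -1154)
(-29890 + 9210) + F = (-29890 + 9210) - 1154 = -20680 - 1154 = -21834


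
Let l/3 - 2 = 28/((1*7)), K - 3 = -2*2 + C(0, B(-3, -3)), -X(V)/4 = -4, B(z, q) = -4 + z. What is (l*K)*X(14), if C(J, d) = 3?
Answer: 576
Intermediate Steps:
X(V) = 16 (X(V) = -4*(-4) = 16)
K = 2 (K = 3 + (-2*2 + 3) = 3 + (-4 + 3) = 3 - 1 = 2)
l = 18 (l = 6 + 3*(28/((1*7))) = 6 + 3*(28/7) = 6 + 3*(28*(1/7)) = 6 + 3*4 = 6 + 12 = 18)
(l*K)*X(14) = (18*2)*16 = 36*16 = 576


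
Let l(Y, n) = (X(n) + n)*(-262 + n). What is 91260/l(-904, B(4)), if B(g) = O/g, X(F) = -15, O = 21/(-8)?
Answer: 6230016/280727 ≈ 22.192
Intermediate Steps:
O = -21/8 (O = 21*(-⅛) = -21/8 ≈ -2.6250)
B(g) = -21/(8*g)
l(Y, n) = (-262 + n)*(-15 + n) (l(Y, n) = (-15 + n)*(-262 + n) = (-262 + n)*(-15 + n))
91260/l(-904, B(4)) = 91260/(3930 + (-21/8/4)² - (-5817)/(8*4)) = 91260/(3930 + (-21/8*¼)² - (-5817)/(8*4)) = 91260/(3930 + (-21/32)² - 277*(-21/32)) = 91260/(3930 + 441/1024 + 5817/32) = 91260/(4210905/1024) = 91260*(1024/4210905) = 6230016/280727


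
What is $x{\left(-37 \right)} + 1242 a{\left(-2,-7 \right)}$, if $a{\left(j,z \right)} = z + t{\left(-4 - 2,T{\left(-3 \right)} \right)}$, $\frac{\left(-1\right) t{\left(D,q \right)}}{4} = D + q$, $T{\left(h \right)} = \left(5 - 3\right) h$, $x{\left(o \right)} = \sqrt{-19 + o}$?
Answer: $50922 + 2 i \sqrt{14} \approx 50922.0 + 7.4833 i$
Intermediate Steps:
$T{\left(h \right)} = 2 h$
$t{\left(D,q \right)} = - 4 D - 4 q$ ($t{\left(D,q \right)} = - 4 \left(D + q\right) = - 4 D - 4 q$)
$a{\left(j,z \right)} = 48 + z$ ($a{\left(j,z \right)} = z - \left(4 \left(-4 - 2\right) + 4 \cdot 2 \left(-3\right)\right) = z - \left(-24 + 4 \left(-4 - 2\right)\right) = z + \left(\left(-4\right) \left(-6\right) + 24\right) = z + \left(24 + 24\right) = z + 48 = 48 + z$)
$x{\left(-37 \right)} + 1242 a{\left(-2,-7 \right)} = \sqrt{-19 - 37} + 1242 \left(48 - 7\right) = \sqrt{-56} + 1242 \cdot 41 = 2 i \sqrt{14} + 50922 = 50922 + 2 i \sqrt{14}$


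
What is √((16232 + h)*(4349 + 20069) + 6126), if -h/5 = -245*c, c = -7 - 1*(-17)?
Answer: √695479602 ≈ 26372.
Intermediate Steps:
c = 10 (c = -7 + 17 = 10)
h = 12250 (h = -(-1225)*10 = -5*(-2450) = 12250)
√((16232 + h)*(4349 + 20069) + 6126) = √((16232 + 12250)*(4349 + 20069) + 6126) = √(28482*24418 + 6126) = √(695473476 + 6126) = √695479602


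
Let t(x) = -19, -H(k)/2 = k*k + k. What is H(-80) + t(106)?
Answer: -12659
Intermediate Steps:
H(k) = -2*k - 2*k**2 (H(k) = -2*(k*k + k) = -2*(k**2 + k) = -2*(k + k**2) = -2*k - 2*k**2)
H(-80) + t(106) = -2*(-80)*(1 - 80) - 19 = -2*(-80)*(-79) - 19 = -12640 - 19 = -12659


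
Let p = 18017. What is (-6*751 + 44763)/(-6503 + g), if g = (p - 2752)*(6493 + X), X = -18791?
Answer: -4473/20859497 ≈ -0.00021443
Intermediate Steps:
g = -187728970 (g = (18017 - 2752)*(6493 - 18791) = 15265*(-12298) = -187728970)
(-6*751 + 44763)/(-6503 + g) = (-6*751 + 44763)/(-6503 - 187728970) = (-4506 + 44763)/(-187735473) = 40257*(-1/187735473) = -4473/20859497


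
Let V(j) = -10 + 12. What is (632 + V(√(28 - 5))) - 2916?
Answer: -2282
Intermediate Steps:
V(j) = 2
(632 + V(√(28 - 5))) - 2916 = (632 + 2) - 2916 = 634 - 2916 = -2282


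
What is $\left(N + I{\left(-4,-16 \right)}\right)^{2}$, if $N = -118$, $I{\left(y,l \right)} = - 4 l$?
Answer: $2916$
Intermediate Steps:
$\left(N + I{\left(-4,-16 \right)}\right)^{2} = \left(-118 - -64\right)^{2} = \left(-118 + 64\right)^{2} = \left(-54\right)^{2} = 2916$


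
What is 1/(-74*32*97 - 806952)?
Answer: -1/1036648 ≈ -9.6465e-7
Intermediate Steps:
1/(-74*32*97 - 806952) = 1/(-2368*97 - 806952) = 1/(-229696 - 806952) = 1/(-1036648) = -1/1036648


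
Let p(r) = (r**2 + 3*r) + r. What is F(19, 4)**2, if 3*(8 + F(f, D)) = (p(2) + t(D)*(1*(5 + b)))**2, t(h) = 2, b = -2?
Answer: 10000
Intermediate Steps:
p(r) = r**2 + 4*r
F(f, D) = 100 (F(f, D) = -8 + (2*(4 + 2) + 2*(1*(5 - 2)))**2/3 = -8 + (2*6 + 2*(1*3))**2/3 = -8 + (12 + 2*3)**2/3 = -8 + (12 + 6)**2/3 = -8 + (1/3)*18**2 = -8 + (1/3)*324 = -8 + 108 = 100)
F(19, 4)**2 = 100**2 = 10000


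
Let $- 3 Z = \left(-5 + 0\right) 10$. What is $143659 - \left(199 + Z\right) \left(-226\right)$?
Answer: $\frac{577199}{3} \approx 1.924 \cdot 10^{5}$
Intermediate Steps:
$Z = \frac{50}{3}$ ($Z = - \frac{\left(-5 + 0\right) 10}{3} = - \frac{\left(-5\right) 10}{3} = \left(- \frac{1}{3}\right) \left(-50\right) = \frac{50}{3} \approx 16.667$)
$143659 - \left(199 + Z\right) \left(-226\right) = 143659 - \left(199 + \frac{50}{3}\right) \left(-226\right) = 143659 - \frac{647}{3} \left(-226\right) = 143659 - - \frac{146222}{3} = 143659 + \frac{146222}{3} = \frac{577199}{3}$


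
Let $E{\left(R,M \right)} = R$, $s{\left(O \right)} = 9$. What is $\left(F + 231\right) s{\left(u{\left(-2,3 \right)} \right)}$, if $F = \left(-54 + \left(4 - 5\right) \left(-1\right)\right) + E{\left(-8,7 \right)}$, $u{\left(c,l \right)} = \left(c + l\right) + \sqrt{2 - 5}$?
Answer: $1530$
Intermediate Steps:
$u{\left(c,l \right)} = c + l + i \sqrt{3}$ ($u{\left(c,l \right)} = \left(c + l\right) + \sqrt{-3} = \left(c + l\right) + i \sqrt{3} = c + l + i \sqrt{3}$)
$F = -61$ ($F = \left(-54 + \left(4 - 5\right) \left(-1\right)\right) - 8 = \left(-54 - -1\right) - 8 = \left(-54 + 1\right) - 8 = -53 - 8 = -61$)
$\left(F + 231\right) s{\left(u{\left(-2,3 \right)} \right)} = \left(-61 + 231\right) 9 = 170 \cdot 9 = 1530$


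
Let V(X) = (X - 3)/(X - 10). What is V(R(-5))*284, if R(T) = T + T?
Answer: 923/5 ≈ 184.60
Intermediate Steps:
R(T) = 2*T
V(X) = (-3 + X)/(-10 + X)
V(R(-5))*284 = ((-3 + 2*(-5))/(-10 + 2*(-5)))*284 = ((-3 - 10)/(-10 - 10))*284 = (-13/(-20))*284 = -1/20*(-13)*284 = (13/20)*284 = 923/5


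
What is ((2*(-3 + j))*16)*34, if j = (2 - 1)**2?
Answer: -2176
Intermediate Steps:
j = 1 (j = 1**2 = 1)
((2*(-3 + j))*16)*34 = ((2*(-3 + 1))*16)*34 = ((2*(-2))*16)*34 = -4*16*34 = -64*34 = -2176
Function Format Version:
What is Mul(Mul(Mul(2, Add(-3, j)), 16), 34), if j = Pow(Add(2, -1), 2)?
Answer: -2176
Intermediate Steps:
j = 1 (j = Pow(1, 2) = 1)
Mul(Mul(Mul(2, Add(-3, j)), 16), 34) = Mul(Mul(Mul(2, Add(-3, 1)), 16), 34) = Mul(Mul(Mul(2, -2), 16), 34) = Mul(Mul(-4, 16), 34) = Mul(-64, 34) = -2176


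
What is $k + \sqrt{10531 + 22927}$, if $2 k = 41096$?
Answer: $20548 + \sqrt{33458} \approx 20731.0$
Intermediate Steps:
$k = 20548$ ($k = \frac{1}{2} \cdot 41096 = 20548$)
$k + \sqrt{10531 + 22927} = 20548 + \sqrt{10531 + 22927} = 20548 + \sqrt{33458}$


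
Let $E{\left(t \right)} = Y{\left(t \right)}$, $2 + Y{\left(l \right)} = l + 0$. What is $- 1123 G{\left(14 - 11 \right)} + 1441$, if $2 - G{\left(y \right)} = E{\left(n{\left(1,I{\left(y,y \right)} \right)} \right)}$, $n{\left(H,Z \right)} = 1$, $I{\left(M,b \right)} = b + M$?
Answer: $-1928$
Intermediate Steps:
$I{\left(M,b \right)} = M + b$
$Y{\left(l \right)} = -2 + l$ ($Y{\left(l \right)} = -2 + \left(l + 0\right) = -2 + l$)
$E{\left(t \right)} = -2 + t$
$G{\left(y \right)} = 3$ ($G{\left(y \right)} = 2 - \left(-2 + 1\right) = 2 - -1 = 2 + 1 = 3$)
$- 1123 G{\left(14 - 11 \right)} + 1441 = \left(-1123\right) 3 + 1441 = -3369 + 1441 = -1928$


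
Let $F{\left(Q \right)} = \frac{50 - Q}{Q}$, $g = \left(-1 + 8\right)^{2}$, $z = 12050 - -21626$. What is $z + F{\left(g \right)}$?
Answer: $\frac{1650125}{49} \approx 33676.0$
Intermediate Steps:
$z = 33676$ ($z = 12050 + 21626 = 33676$)
$g = 49$ ($g = 7^{2} = 49$)
$F{\left(Q \right)} = \frac{50 - Q}{Q}$
$z + F{\left(g \right)} = 33676 + \frac{50 - 49}{49} = 33676 + \frac{1}{49} \cdot 1 = 33676 + \frac{1}{49} = \frac{1650125}{49}$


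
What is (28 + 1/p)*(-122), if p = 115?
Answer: -392962/115 ≈ -3417.1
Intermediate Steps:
(28 + 1/p)*(-122) = (28 + 1/115)*(-122) = (3221/115)*(-122) = -392962/115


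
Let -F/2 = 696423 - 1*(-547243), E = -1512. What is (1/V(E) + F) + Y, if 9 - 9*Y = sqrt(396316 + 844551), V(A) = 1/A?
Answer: -2488843 - sqrt(1240867)/9 ≈ -2.4890e+6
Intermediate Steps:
Y = 1 - sqrt(1240867)/9 (Y = 1 - sqrt(396316 + 844551)/9 = 1 - sqrt(1240867)/9 ≈ -122.77)
F = -2487332 (F = -2*(696423 - 1*(-547243)) = -2*(696423 + 547243) = -2*1243666 = -2487332)
(1/V(E) + F) + Y = (1/(1/(-1512)) - 2487332) + (1 - sqrt(1240867)/9) = (1/(-1/1512) - 2487332) + (1 - sqrt(1240867)/9) = (-1512 - 2487332) + (1 - sqrt(1240867)/9) = -2488844 + (1 - sqrt(1240867)/9) = -2488843 - sqrt(1240867)/9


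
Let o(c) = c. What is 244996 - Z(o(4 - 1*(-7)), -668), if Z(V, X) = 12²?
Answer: 244852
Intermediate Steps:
Z(V, X) = 144
244996 - Z(o(4 - 1*(-7)), -668) = 244996 - 1*144 = 244996 - 144 = 244852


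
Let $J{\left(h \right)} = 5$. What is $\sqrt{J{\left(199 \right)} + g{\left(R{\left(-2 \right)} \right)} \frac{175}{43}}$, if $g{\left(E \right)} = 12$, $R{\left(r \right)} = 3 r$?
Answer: $\frac{\sqrt{99545}}{43} \approx 7.3374$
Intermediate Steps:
$\sqrt{J{\left(199 \right)} + g{\left(R{\left(-2 \right)} \right)} \frac{175}{43}} = \sqrt{5 + 12 \cdot \frac{175}{43}} = \sqrt{5 + \frac{2100}{43}} = \sqrt{\frac{2315}{43}} = \frac{\sqrt{99545}}{43}$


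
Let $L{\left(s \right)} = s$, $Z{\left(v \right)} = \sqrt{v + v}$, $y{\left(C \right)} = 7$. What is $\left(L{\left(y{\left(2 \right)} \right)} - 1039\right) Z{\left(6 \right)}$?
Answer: $- 2064 \sqrt{3} \approx -3575.0$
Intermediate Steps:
$Z{\left(v \right)} = \sqrt{2} \sqrt{v}$ ($Z{\left(v \right)} = \sqrt{2 v} = \sqrt{2} \sqrt{v}$)
$\left(L{\left(y{\left(2 \right)} \right)} - 1039\right) Z{\left(6 \right)} = \left(7 - 1039\right) \sqrt{2} \sqrt{6} = - 1032 \cdot 2 \sqrt{3} = - 2064 \sqrt{3}$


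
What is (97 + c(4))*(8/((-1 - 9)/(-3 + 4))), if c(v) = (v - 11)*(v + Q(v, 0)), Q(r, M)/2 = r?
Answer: -52/5 ≈ -10.400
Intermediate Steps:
Q(r, M) = 2*r
c(v) = 3*v*(-11 + v) (c(v) = (v - 11)*(v + 2*v) = (-11 + v)*(3*v) = 3*v*(-11 + v))
(97 + c(4))*(8/((-1 - 9)/(-3 + 4))) = (97 + 3*4*(-11 + 4))*(8/((-1 - 9)/(-3 + 4))) = (97 + 3*4*(-7))*(8/(-10/1)) = (97 - 84)*(8/(-10*1)) = 13*(8/(-10)) = 13*(-⅒*8) = 13*(-⅘) = -52/5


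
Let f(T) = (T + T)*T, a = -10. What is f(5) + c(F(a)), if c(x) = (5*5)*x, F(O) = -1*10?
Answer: -200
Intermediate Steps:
F(O) = -10
c(x) = 25*x
f(T) = 2*T² (f(T) = (2*T)*T = 2*T²)
f(5) + c(F(a)) = 2*5² + 25*(-10) = 2*25 - 250 = 50 - 250 = -200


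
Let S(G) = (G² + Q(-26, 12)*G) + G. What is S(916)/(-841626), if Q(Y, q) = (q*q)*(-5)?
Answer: -90226/420813 ≈ -0.21441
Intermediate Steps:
Q(Y, q) = -5*q² (Q(Y, q) = q²*(-5) = -5*q²)
S(G) = G² - 719*G (S(G) = (G² + (-5*12²)*G) + G = (G² + (-5*144)*G) + G = (G² - 720*G) + G = G² - 719*G)
S(916)/(-841626) = (916*(-719 + 916))/(-841626) = (916*197)*(-1/841626) = 180452*(-1/841626) = -90226/420813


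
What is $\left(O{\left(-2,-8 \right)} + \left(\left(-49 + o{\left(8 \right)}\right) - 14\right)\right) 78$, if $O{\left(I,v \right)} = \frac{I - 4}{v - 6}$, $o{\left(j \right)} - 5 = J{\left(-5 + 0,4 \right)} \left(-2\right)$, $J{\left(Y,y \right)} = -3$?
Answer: $- \frac{28158}{7} \approx -4022.6$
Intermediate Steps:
$o{\left(j \right)} = 11$ ($o{\left(j \right)} = 5 - -6 = 5 + 6 = 11$)
$O{\left(I,v \right)} = \frac{-4 + I}{-6 + v}$
$\left(O{\left(-2,-8 \right)} + \left(\left(-49 + o{\left(8 \right)}\right) - 14\right)\right) 78 = \left(\frac{-4 - 2}{-6 - 8} + \left(\left(-49 + 11\right) - 14\right)\right) 78 = \left(\frac{1}{-14} \left(-6\right) - 52\right) 78 = \left(\left(- \frac{1}{14}\right) \left(-6\right) - 52\right) 78 = \left(\frac{3}{7} - 52\right) 78 = \left(- \frac{361}{7}\right) 78 = - \frac{28158}{7}$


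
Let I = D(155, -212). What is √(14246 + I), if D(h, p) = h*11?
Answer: √15951 ≈ 126.30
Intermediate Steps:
D(h, p) = 11*h
I = 1705 (I = 11*155 = 1705)
√(14246 + I) = √(14246 + 1705) = √15951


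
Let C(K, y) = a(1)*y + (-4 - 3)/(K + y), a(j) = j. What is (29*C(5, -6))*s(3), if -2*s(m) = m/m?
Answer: -29/2 ≈ -14.500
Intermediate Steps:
C(K, y) = y - 7/(K + y) (C(K, y) = 1*y + (-4 - 3)/(K + y) = y - 7/(K + y))
s(m) = -½ (s(m) = -m/(2*m) = -½*1 = -½)
(29*C(5, -6))*s(3) = (29*((-7 + (-6)² + 5*(-6))/(5 - 6)))*(-½) = (29*((-7 + 36 - 30)/(-1)))*(-½) = (29*(-1*(-1)))*(-½) = (29*1)*(-½) = 29*(-½) = -29/2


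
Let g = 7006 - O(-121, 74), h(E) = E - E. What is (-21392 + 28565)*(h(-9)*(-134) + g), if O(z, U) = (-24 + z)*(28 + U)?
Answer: 156342708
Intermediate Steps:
h(E) = 0
g = 21796 (g = 7006 - (-672 - 24*74 + 28*(-121) + 74*(-121)) = 7006 - (-672 - 1776 - 3388 - 8954) = 7006 - 1*(-14790) = 7006 + 14790 = 21796)
(-21392 + 28565)*(h(-9)*(-134) + g) = (-21392 + 28565)*(0*(-134) + 21796) = 7173*(0 + 21796) = 7173*21796 = 156342708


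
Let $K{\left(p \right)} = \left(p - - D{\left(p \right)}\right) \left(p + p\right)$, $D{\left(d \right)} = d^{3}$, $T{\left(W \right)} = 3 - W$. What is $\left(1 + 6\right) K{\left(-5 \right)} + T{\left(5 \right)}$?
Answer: $9098$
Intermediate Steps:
$K{\left(p \right)} = 2 p \left(p + p^{3}\right)$ ($K{\left(p \right)} = \left(p + \left(p + \left(p^{3} - p\right)\right)\right) \left(p + p\right) = \left(p + p^{3}\right) 2 p = 2 p \left(p + p^{3}\right)$)
$\left(1 + 6\right) K{\left(-5 \right)} + T{\left(5 \right)} = \left(1 + 6\right) 2 \left(-5\right)^{2} \left(1 + \left(-5\right)^{2}\right) + \left(3 - 5\right) = 7 \cdot 2 \cdot 25 \left(1 + 25\right) + \left(3 - 5\right) = 7 \cdot 2 \cdot 25 \cdot 26 - 2 = 7 \cdot 1300 - 2 = 9100 - 2 = 9098$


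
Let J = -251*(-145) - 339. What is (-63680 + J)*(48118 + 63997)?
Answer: -3097064760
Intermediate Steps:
J = 36056 (J = 36395 - 339 = 36056)
(-63680 + J)*(48118 + 63997) = (-63680 + 36056)*(48118 + 63997) = -27624*112115 = -3097064760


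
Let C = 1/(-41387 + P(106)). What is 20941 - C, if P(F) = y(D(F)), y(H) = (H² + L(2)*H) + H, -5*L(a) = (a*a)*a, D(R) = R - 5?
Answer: 3271675258/156233 ≈ 20941.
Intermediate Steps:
D(R) = -5 + R
L(a) = -a³/5 (L(a) = -a*a*a/5 = -a²*a/5 = -a³/5)
y(H) = H² - 3*H/5 (y(H) = (H² + (-⅕*2³)*H) + H = (H² + (-⅕*8)*H) + H = (H² - 8*H/5) + H = H² - 3*H/5)
P(F) = (-28 + 5*F)*(-5 + F)/5 (P(F) = (-5 + F)*(-3 + 5*(-5 + F))/5 = (-5 + F)*(-3 + (-25 + 5*F))/5 = (-5 + F)*(-28 + 5*F)/5 = (-28 + 5*F)*(-5 + F)/5)
C = -5/156233 (C = 1/(-41387 + (-28 + 5*106)*(-5 + 106)/5) = 1/(-41387 + (⅕)*(-28 + 530)*101) = 1/(-41387 + (⅕)*502*101) = 1/(-41387 + 50702/5) = 1/(-156233/5) = -5/156233 ≈ -3.2004e-5)
20941 - C = 20941 - 1*(-5/156233) = 20941 + 5/156233 = 3271675258/156233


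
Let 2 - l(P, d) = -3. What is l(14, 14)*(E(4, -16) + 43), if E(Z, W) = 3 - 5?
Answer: 205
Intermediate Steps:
l(P, d) = 5 (l(P, d) = 2 - 1*(-3) = 2 + 3 = 5)
E(Z, W) = -2
l(14, 14)*(E(4, -16) + 43) = 5*(-2 + 43) = 5*41 = 205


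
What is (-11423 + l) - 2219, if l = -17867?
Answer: -31509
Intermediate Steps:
(-11423 + l) - 2219 = (-11423 - 17867) - 2219 = -29290 - 2219 = -31509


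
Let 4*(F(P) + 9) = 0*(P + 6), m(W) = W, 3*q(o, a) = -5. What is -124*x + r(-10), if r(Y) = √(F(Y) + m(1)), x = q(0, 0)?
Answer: 620/3 + 2*I*√2 ≈ 206.67 + 2.8284*I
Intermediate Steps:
q(o, a) = -5/3 (q(o, a) = (⅓)*(-5) = -5/3)
F(P) = -9 (F(P) = -9 + (0*(P + 6))/4 = -9 + (0*(6 + P))/4 = -9 + (¼)*0 = -9 + 0 = -9)
x = -5/3 ≈ -1.6667
r(Y) = 2*I*√2 (r(Y) = √(-9 + 1) = √(-8) = 2*I*√2)
-124*x + r(-10) = -124*(-5/3) + 2*I*√2 = 620/3 + 2*I*√2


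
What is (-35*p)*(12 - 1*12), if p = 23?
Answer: 0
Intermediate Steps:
(-35*p)*(12 - 1*12) = (-35*23)*(12 - 1*12) = -805*(12 - 12) = -805*0 = 0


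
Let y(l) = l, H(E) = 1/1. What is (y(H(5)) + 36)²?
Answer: 1369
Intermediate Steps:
H(E) = 1
(y(H(5)) + 36)² = (1 + 36)² = 37² = 1369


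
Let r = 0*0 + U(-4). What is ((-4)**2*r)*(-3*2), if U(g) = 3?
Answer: -288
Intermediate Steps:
r = 3 (r = 0*0 + 3 = 0 + 3 = 3)
((-4)**2*r)*(-3*2) = ((-4)**2*3)*(-3*2) = (16*3)*(-6) = 48*(-6) = -288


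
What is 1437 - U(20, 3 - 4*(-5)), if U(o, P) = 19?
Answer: 1418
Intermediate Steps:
1437 - U(20, 3 - 4*(-5)) = 1437 - 1*19 = 1437 - 19 = 1418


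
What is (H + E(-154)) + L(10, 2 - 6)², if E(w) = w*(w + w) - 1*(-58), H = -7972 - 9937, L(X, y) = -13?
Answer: 29750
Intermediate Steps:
H = -17909
E(w) = 58 + 2*w² (E(w) = w*(2*w) + 58 = 2*w² + 58 = 58 + 2*w²)
(H + E(-154)) + L(10, 2 - 6)² = (-17909 + (58 + 2*(-154)²)) + (-13)² = (-17909 + (58 + 2*23716)) + 169 = (-17909 + (58 + 47432)) + 169 = (-17909 + 47490) + 169 = 29581 + 169 = 29750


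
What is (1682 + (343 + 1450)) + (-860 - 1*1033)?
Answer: 1582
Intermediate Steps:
(1682 + (343 + 1450)) + (-860 - 1*1033) = (1682 + 1793) + (-860 - 1033) = 3475 - 1893 = 1582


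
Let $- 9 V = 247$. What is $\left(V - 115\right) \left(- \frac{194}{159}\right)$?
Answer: $\frac{248708}{1431} \approx 173.8$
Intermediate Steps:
$V = - \frac{247}{9}$ ($V = \left(- \frac{1}{9}\right) 247 = - \frac{247}{9} \approx -27.444$)
$\left(V - 115\right) \left(- \frac{194}{159}\right) = \left(- \frac{247}{9} - 115\right) \left(- \frac{194}{159}\right) = - \frac{1282 \left(\left(-194\right) \frac{1}{159}\right)}{9} = \left(- \frac{1282}{9}\right) \left(- \frac{194}{159}\right) = \frac{248708}{1431}$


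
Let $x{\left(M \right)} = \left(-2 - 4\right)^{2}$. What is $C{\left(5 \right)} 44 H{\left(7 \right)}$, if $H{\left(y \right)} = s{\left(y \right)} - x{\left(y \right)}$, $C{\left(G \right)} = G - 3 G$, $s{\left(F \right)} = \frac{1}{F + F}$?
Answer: $\frac{110660}{7} \approx 15809.0$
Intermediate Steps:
$x{\left(M \right)} = 36$ ($x{\left(M \right)} = \left(-6\right)^{2} = 36$)
$s{\left(F \right)} = \frac{1}{2 F}$
$C{\left(G \right)} = - 2 G$
$H{\left(y \right)} = -36 + \frac{1}{2 y}$ ($H{\left(y \right)} = \frac{1}{2 y} - 36 = -36 + \frac{1}{2 y}$)
$C{\left(5 \right)} 44 H{\left(7 \right)} = \left(-2\right) 5 \cdot 44 \left(-36 + \frac{1}{2 \cdot 7}\right) = \left(-10\right) 44 \left(-36 + \frac{1}{2} \cdot \frac{1}{7}\right) = - 440 \left(-36 + \frac{1}{14}\right) = \left(-440\right) \left(- \frac{503}{14}\right) = \frac{110660}{7}$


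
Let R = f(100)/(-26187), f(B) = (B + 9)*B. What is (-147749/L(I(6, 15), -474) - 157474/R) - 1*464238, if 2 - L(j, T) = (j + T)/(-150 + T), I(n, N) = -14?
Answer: -21457634319/103550 ≈ -2.0722e+5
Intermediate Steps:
f(B) = B*(9 + B) (f(B) = (9 + B)*B = B*(9 + B))
L(j, T) = 2 - (T + j)/(-150 + T) (L(j, T) = 2 - (j + T)/(-150 + T) = 2 - (T + j)/(-150 + T))
R = -10900/26187 (R = (100*(9 + 100))/(-26187) = (100*109)*(-1/26187) = 10900*(-1/26187) = -10900/26187 ≈ -0.41624)
(-147749/L(I(6, 15), -474) - 157474/R) - 1*464238 = (-147749*(-150 - 474)/(-300 - 474 - 1*(-14)) - 157474/(-10900/26187)) - 1*464238 = (-147749*(-624/(-300 - 474 + 14)) - 157474*(-26187/10900)) - 464238 = (-147749/((-1/624*(-760))) + 2061885819/5450) - 464238 = (-147749/95/78 + 2061885819/5450) - 464238 = (-147749*78/95 + 2061885819/5450) - 464238 = (-11524422/95 + 2061885819/5450) - 464238 = 26614210581/103550 - 464238 = -21457634319/103550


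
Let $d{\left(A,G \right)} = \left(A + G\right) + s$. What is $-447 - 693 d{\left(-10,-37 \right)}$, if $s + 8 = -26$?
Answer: $55686$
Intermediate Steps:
$s = -34$ ($s = -8 - 26 = -34$)
$d{\left(A,G \right)} = -34 + A + G$ ($d{\left(A,G \right)} = \left(A + G\right) - 34 = -34 + A + G$)
$-447 - 693 d{\left(-10,-37 \right)} = -447 - 693 \left(-34 - 10 - 37\right) = -447 - -56133 = -447 + 56133 = 55686$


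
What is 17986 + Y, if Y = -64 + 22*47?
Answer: 18956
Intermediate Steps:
Y = 970 (Y = -64 + 1034 = 970)
17986 + Y = 17986 + 970 = 18956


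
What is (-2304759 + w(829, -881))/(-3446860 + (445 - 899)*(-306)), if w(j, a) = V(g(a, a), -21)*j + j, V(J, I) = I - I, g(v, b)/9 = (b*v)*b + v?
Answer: 1151965/1653968 ≈ 0.69649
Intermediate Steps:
g(v, b) = 9*v + 9*v*b² (g(v, b) = 9*((b*v)*b + v) = 9*(v*b² + v) = 9*(v + v*b²) = 9*v + 9*v*b²)
V(J, I) = 0
w(j, a) = j (w(j, a) = 0*j + j = 0 + j = j)
(-2304759 + w(829, -881))/(-3446860 + (445 - 899)*(-306)) = (-2304759 + 829)/(-3446860 + (445 - 899)*(-306)) = -2303930/(-3446860 - 454*(-306)) = -2303930/(-3446860 + 138924) = -2303930/(-3307936) = -2303930*(-1/3307936) = 1151965/1653968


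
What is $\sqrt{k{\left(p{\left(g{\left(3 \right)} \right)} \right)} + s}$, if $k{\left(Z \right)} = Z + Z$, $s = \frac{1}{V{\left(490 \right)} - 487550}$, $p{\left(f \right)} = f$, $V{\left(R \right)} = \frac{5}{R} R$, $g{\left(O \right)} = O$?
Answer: $\frac{\sqrt{1426200274605}}{487545} \approx 2.4495$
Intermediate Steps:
$V{\left(R \right)} = 5$
$s = - \frac{1}{487545}$ ($s = \frac{1}{5 - 487550} = \frac{1}{-487545} = - \frac{1}{487545} \approx -2.0511 \cdot 10^{-6}$)
$k{\left(Z \right)} = 2 Z$
$\sqrt{k{\left(p{\left(g{\left(3 \right)} \right)} \right)} + s} = \sqrt{2 \cdot 3 - \frac{1}{487545}} = \sqrt{6 - \frac{1}{487545}} = \sqrt{\frac{2925269}{487545}} = \frac{\sqrt{1426200274605}}{487545}$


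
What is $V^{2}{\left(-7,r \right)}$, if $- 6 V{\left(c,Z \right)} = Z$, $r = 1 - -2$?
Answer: $\frac{1}{4} \approx 0.25$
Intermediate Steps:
$r = 3$ ($r = 1 + 2 = 3$)
$V{\left(c,Z \right)} = - \frac{Z}{6}$
$V^{2}{\left(-7,r \right)} = \left(\left(- \frac{1}{6}\right) 3\right)^{2} = \left(- \frac{1}{2}\right)^{2} = \frac{1}{4}$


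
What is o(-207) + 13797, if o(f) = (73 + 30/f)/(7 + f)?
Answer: 190393573/13800 ≈ 13797.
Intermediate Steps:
o(f) = (73 + 30/f)/(7 + f)
o(-207) + 13797 = (30 + 73*(-207))/((-207)*(7 - 207)) + 13797 = -1/207*(30 - 15111)/(-200) + 13797 = -1/207*(-1/200)*(-15081) + 13797 = -5027/13800 + 13797 = 190393573/13800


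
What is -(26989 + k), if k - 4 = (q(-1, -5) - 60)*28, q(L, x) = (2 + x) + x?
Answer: -25089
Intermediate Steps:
q(L, x) = 2 + 2*x
k = -1900 (k = 4 + ((2 + 2*(-5)) - 60)*28 = 4 + ((2 - 10) - 60)*28 = 4 + (-8 - 60)*28 = 4 - 68*28 = 4 - 1904 = -1900)
-(26989 + k) = -(26989 - 1900) = -1*25089 = -25089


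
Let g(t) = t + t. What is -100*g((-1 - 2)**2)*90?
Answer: -162000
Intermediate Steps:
g(t) = 2*t
-100*g((-1 - 2)**2)*90 = -200*(-1 - 2)**2*90 = -200*(-3)**2*90 = -200*9*90 = -100*18*90 = -1800*90 = -162000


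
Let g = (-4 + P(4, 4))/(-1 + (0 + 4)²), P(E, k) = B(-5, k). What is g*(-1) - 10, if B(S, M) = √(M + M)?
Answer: -146/15 - 2*√2/15 ≈ -9.9219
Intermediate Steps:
B(S, M) = √2*√M (B(S, M) = √(2*M) = √2*√M)
P(E, k) = √2*√k
g = -4/15 + 2*√2/15 (g = (-4 + √2*√4)/(-1 + (0 + 4)²) = (-4 + √2*2)/(-1 + 4²) = (-4 + 2*√2)/(-1 + 16) = (-4 + 2*√2)/15 = (-4 + 2*√2)*(1/15) = -4/15 + 2*√2/15 ≈ -0.078105)
g*(-1) - 10 = (-4/15 + 2*√2/15)*(-1) - 10 = (4/15 - 2*√2/15) - 10 = -146/15 - 2*√2/15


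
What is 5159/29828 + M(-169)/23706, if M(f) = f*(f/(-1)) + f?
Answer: -367329593/353551284 ≈ -1.0390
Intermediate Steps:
M(f) = f - f² (M(f) = f*(f*(-1)) + f = f*(-f) + f = -f² + f = f - f²)
5159/29828 + M(-169)/23706 = 5159/29828 - 169*(1 - 1*(-169))/23706 = 5159*(1/29828) - 169*(1 + 169)*(1/23706) = 5159/29828 - 169*170*(1/23706) = 5159/29828 - 28730*1/23706 = 5159/29828 - 14365/11853 = -367329593/353551284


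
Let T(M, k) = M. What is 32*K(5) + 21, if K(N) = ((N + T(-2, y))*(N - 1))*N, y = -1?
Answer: 1941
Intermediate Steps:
K(N) = N*(-1 + N)*(-2 + N) (K(N) = ((N - 2)*(N - 1))*N = ((-2 + N)*(-1 + N))*N = ((-1 + N)*(-2 + N))*N = N*(-1 + N)*(-2 + N))
32*K(5) + 21 = 32*(5*(2 + 5² - 3*5)) + 21 = 32*(5*(2 + 25 - 15)) + 21 = 32*(5*12) + 21 = 32*60 + 21 = 1920 + 21 = 1941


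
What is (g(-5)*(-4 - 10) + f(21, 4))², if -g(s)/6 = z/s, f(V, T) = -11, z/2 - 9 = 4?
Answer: 5013121/25 ≈ 2.0052e+5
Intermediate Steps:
z = 26 (z = 18 + 2*4 = 18 + 8 = 26)
g(s) = -156/s
(g(-5)*(-4 - 10) + f(21, 4))² = ((-156/(-5))*(-4 - 10) - 11)² = (-156*(-⅕)*(-14) - 11)² = ((156/5)*(-14) - 11)² = (-2184/5 - 11)² = (-2239/5)² = 5013121/25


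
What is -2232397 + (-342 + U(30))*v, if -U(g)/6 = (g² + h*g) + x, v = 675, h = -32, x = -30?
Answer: -2098747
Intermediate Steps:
U(g) = 180 - 6*g² + 192*g (U(g) = -6*((g² - 32*g) - 30) = -6*(-30 + g² - 32*g) = 180 - 6*g² + 192*g)
-2232397 + (-342 + U(30))*v = -2232397 + (-342 + (180 - 6*30² + 192*30))*675 = -2232397 + (-342 + (180 - 6*900 + 5760))*675 = -2232397 + (-342 + (180 - 5400 + 5760))*675 = -2232397 + (-342 + 540)*675 = -2232397 + 198*675 = -2232397 + 133650 = -2098747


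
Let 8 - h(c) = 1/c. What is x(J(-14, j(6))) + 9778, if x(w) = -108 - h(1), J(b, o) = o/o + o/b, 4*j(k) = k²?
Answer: 9663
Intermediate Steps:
h(c) = 8 - 1/c
j(k) = k²/4
J(b, o) = 1 + o/b
x(w) = -115 (x(w) = -108 - (8 - 1/1) = -108 - (8 - 1*1) = -108 - (8 - 1) = -108 - 1*7 = -108 - 7 = -115)
x(J(-14, j(6))) + 9778 = -115 + 9778 = 9663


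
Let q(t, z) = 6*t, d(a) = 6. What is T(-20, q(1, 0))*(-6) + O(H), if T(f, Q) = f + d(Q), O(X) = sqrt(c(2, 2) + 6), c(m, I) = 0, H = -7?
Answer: 84 + sqrt(6) ≈ 86.449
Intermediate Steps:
O(X) = sqrt(6) (O(X) = sqrt(0 + 6) = sqrt(6))
T(f, Q) = 6 + f (T(f, Q) = f + 6 = 6 + f)
T(-20, q(1, 0))*(-6) + O(H) = (6 - 20)*(-6) + sqrt(6) = -14*(-6) + sqrt(6) = 84 + sqrt(6)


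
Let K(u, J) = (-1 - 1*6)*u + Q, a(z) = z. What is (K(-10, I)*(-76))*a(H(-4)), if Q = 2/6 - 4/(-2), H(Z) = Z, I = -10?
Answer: 65968/3 ≈ 21989.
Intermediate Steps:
Q = 7/3 (Q = 2*(⅙) - 4*(-½) = ⅓ + 2 = 7/3 ≈ 2.3333)
K(u, J) = 7/3 - 7*u (K(u, J) = (-1 - 1*6)*u + 7/3 = (-1 - 6)*u + 7/3 = -7*u + 7/3 = 7/3 - 7*u)
(K(-10, I)*(-76))*a(H(-4)) = ((7/3 - 7*(-10))*(-76))*(-4) = ((7/3 + 70)*(-76))*(-4) = ((217/3)*(-76))*(-4) = -16492/3*(-4) = 65968/3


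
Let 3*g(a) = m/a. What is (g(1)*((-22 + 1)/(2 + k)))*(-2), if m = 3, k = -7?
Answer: -42/5 ≈ -8.4000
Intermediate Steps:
g(a) = 1/a (g(a) = (3/a)/3 = 1/a)
(g(1)*((-22 + 1)/(2 + k)))*(-2) = (((-22 + 1)/(2 - 7))/1)*(-2) = (1*(-21/(-5)))*(-2) = (1*(-21*(-1/5)))*(-2) = (1*(21/5))*(-2) = (21/5)*(-2) = -42/5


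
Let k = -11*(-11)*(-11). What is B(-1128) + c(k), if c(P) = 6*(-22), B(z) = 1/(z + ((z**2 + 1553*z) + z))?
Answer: -63578593/481656 ≈ -132.00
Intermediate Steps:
B(z) = 1/(z**2 + 1555*z) (B(z) = 1/(z + (z**2 + 1554*z)) = 1/(z**2 + 1555*z))
k = -1331 (k = 121*(-11) = -1331)
c(P) = -132
B(-1128) + c(k) = 1/((-1128)*(1555 - 1128)) - 132 = -1/1128/427 - 132 = -1/1128*1/427 - 132 = -1/481656 - 132 = -63578593/481656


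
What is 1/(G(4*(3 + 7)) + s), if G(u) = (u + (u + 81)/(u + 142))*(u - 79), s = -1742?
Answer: -14/46591 ≈ -0.00030049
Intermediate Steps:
G(u) = (-79 + u)*(u + (81 + u)/(142 + u)) (G(u) = (u + (81 + u)/(142 + u))*(-79 + u) = (-79 + u)*(u + (81 + u)/(142 + u)))
1/(G(4*(3 + 7)) + s) = 1/((-6399 + (4*(3 + 7))**3 - 44864*(3 + 7) + 64*(4*(3 + 7))**2)/(142 + 4*(3 + 7)) - 1742) = 1/((-6399 + (4*10)**3 - 44864*10 + 64*(4*10)**2)/(142 + 4*10) - 1742) = 1/((-6399 + 40**3 - 11216*40 + 64*40**2)/(142 + 40) - 1742) = 1/((-6399 + 64000 - 448640 + 64*1600)/182 - 1742) = 1/((-6399 + 64000 - 448640 + 102400)/182 - 1742) = 1/((1/182)*(-288639) - 1742) = 1/(-22203/14 - 1742) = 1/(-46591/14) = -14/46591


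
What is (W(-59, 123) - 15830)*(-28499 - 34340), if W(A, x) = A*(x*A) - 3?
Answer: -25910404870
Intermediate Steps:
W(A, x) = -3 + x*A² (W(A, x) = A*(A*x) - 3 = x*A² - 3 = -3 + x*A²)
(W(-59, 123) - 15830)*(-28499 - 34340) = ((-3 + 123*(-59)²) - 15830)*(-28499 - 34340) = ((-3 + 123*3481) - 15830)*(-62839) = ((-3 + 428163) - 15830)*(-62839) = (428160 - 15830)*(-62839) = 412330*(-62839) = -25910404870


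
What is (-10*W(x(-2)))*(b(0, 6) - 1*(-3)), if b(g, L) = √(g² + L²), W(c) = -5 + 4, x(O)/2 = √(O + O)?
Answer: 90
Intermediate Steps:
x(O) = 2*√2*√O (x(O) = 2*√(O + O) = 2*√(2*O) = 2*(√2*√O) = 2*√2*√O)
W(c) = -1
b(g, L) = √(L² + g²)
(-10*W(x(-2)))*(b(0, 6) - 1*(-3)) = (-10*(-1))*(√(6² + 0²) - 1*(-3)) = 10*(√(36 + 0) + 3) = 10*(√36 + 3) = 10*(6 + 3) = 10*9 = 90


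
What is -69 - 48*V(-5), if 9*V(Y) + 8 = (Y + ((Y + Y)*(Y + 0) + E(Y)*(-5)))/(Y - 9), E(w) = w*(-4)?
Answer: -331/7 ≈ -47.286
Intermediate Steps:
E(w) = -4*w
V(Y) = -8/9 + (2*Y**2 + 21*Y)/(9*(-9 + Y)) (V(Y) = -8/9 + ((Y + ((Y + Y)*(Y + 0) - 4*Y*(-5)))/(Y - 9))/9 = -8/9 + ((Y + ((2*Y)*Y + 20*Y))/(-9 + Y))/9 = -8/9 + ((Y + (2*Y**2 + 20*Y))/(-9 + Y))/9 = -8/9 + ((2*Y**2 + 21*Y)/(-9 + Y))/9 = -8/9 + (2*Y**2 + 21*Y)/(9*(-9 + Y)))
-69 - 48*V(-5) = -69 - 16*(72 + 2*(-5)**2 + 13*(-5))/(3*(-9 - 5)) = -69 - 16*(72 + 2*25 - 65)/(3*(-14)) = -69 - 16*(-1)*(72 + 50 - 65)/(3*14) = -69 - 16*(-1)*57/(3*14) = -69 - 48*(-19/42) = -69 + 152/7 = -331/7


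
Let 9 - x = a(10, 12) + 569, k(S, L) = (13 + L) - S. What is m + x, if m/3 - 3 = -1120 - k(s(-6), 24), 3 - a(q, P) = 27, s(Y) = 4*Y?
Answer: -4070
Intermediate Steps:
a(q, P) = -24 (a(q, P) = 3 - 1*27 = 3 - 27 = -24)
k(S, L) = 13 + L - S
m = -3534 (m = 9 + 3*(-1120 - (13 + 24 - 4*(-6))) = 9 + 3*(-1120 - (13 + 24 - 1*(-24))) = 9 + 3*(-1120 - (13 + 24 + 24)) = 9 + 3*(-1120 - 1*61) = 9 + 3*(-1120 - 61) = 9 + 3*(-1181) = 9 - 3543 = -3534)
x = -536 (x = 9 - (-24 + 569) = 9 - 1*545 = 9 - 545 = -536)
m + x = -3534 - 536 = -4070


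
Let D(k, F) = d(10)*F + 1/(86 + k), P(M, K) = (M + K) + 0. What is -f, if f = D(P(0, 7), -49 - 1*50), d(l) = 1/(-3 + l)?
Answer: 9200/651 ≈ 14.132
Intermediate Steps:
P(M, K) = K + M (P(M, K) = (K + M) + 0 = K + M)
D(k, F) = 1/(86 + k) + F/7 (D(k, F) = F/(-3 + 10) + 1/(86 + k) = F/7 + 1/(86 + k) = 1/(86 + k) + F/7)
f = -9200/651 (f = (7 + 86*(-49 - 1*50) + (-49 - 1*50)*(7 + 0))/(7*(86 + (7 + 0))) = (7 + 86*(-49 - 50) + (-49 - 50)*7)/(7*(86 + 7)) = (⅐)*(7 + 86*(-99) - 99*7)/93 = (⅐)*(1/93)*(7 - 8514 - 693) = (⅐)*(1/93)*(-9200) = -9200/651 ≈ -14.132)
-f = -1*(-9200/651) = 9200/651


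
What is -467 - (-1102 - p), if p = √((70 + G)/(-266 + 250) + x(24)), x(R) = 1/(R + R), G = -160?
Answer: 635 + √813/12 ≈ 637.38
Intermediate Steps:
x(R) = 1/(2*R)
p = √813/12 (p = √((70 - 160)/(-266 + 250) + (½)/24) = √(-90/(-16) + (½)*(1/24)) = √(-90*(-1/16) + 1/48) = √(45/8 + 1/48) = √(271/48) = √813/12 ≈ 2.3761)
-467 - (-1102 - p) = -467 - (-1102 - √813/12) = -467 + (1102 + √813/12) = 635 + √813/12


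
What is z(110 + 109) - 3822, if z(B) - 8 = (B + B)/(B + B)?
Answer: -3813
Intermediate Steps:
z(B) = 9 (z(B) = 8 + (B + B)/(B + B) = 8 + (2*B)/((2*B)) = 8 + (2*B)*(1/(2*B)) = 8 + 1 = 9)
z(110 + 109) - 3822 = 9 - 3822 = -3813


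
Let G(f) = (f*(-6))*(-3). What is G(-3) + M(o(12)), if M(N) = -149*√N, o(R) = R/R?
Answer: -203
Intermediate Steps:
G(f) = 18*f (G(f) = -6*f*(-3) = 18*f)
o(R) = 1
G(-3) + M(o(12)) = 18*(-3) - 149*√1 = -54 - 149*1 = -54 - 149 = -203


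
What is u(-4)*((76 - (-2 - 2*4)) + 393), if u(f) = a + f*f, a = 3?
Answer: 9101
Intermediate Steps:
u(f) = 3 + f² (u(f) = 3 + f*f = 3 + f²)
u(-4)*((76 - (-2 - 2*4)) + 393) = (3 + (-4)²)*((76 - (-2 - 2*4)) + 393) = (3 + 16)*((76 - (-2 - 8)) + 393) = 19*((76 - 1*(-10)) + 393) = 19*((76 + 10) + 393) = 19*(86 + 393) = 19*479 = 9101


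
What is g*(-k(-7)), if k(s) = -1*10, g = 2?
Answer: 20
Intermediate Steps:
k(s) = -10
g*(-k(-7)) = 2*(-1*(-10)) = 2*10 = 20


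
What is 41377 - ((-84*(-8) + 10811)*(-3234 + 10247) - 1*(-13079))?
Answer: -80501981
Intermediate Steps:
41377 - ((-84*(-8) + 10811)*(-3234 + 10247) - 1*(-13079)) = 41377 - ((672 + 10811)*7013 + 13079) = 41377 - (11483*7013 + 13079) = 41377 - (80530279 + 13079) = 41377 - 1*80543358 = 41377 - 80543358 = -80501981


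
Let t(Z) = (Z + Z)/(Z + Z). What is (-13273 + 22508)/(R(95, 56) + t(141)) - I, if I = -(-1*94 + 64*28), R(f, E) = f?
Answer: 172243/96 ≈ 1794.2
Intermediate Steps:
t(Z) = 1 (t(Z) = (2*Z)/((2*Z)) = (2*Z)*(1/(2*Z)) = 1)
I = -1698 (I = -(-94 + 1792) = -1*1698 = -1698)
(-13273 + 22508)/(R(95, 56) + t(141)) - I = (-13273 + 22508)/(95 + 1) - 1*(-1698) = 9235/96 + 1698 = 172243/96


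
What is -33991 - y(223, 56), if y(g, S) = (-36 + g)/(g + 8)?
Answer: -713828/21 ≈ -33992.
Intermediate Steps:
y(g, S) = (-36 + g)/(8 + g)
-33991 - y(223, 56) = -33991 - (-36 + 223)/(8 + 223) = -33991 - 187/231 = -33991 - 1*17/21 = -33991 - 17/21 = -713828/21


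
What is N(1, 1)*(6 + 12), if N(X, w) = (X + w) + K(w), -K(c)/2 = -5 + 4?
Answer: 72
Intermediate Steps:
K(c) = 2 (K(c) = -2*(-5 + 4) = -2*(-1) = 2)
N(X, w) = 2 + X + w (N(X, w) = (X + w) + 2 = 2 + X + w)
N(1, 1)*(6 + 12) = (2 + 1 + 1)*(6 + 12) = 4*18 = 72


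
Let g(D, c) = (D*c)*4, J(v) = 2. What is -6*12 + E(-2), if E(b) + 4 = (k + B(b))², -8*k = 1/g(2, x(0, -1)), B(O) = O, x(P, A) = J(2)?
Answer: -1179135/16384 ≈ -71.969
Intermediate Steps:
x(P, A) = 2
g(D, c) = 4*D*c
k = -1/128 (k = -1/(8*(4*2*2)) = -⅛/16 = -⅛*1/16 = -1/128 ≈ -0.0078125)
E(b) = -4 + (-1/128 + b)²
-6*12 + E(-2) = -6*12 + (-4 + (-1 + 128*(-2))²/16384) = -72 + (-4 + (-1 - 256)²/16384) = -72 + (-4 + (1/16384)*(-257)²) = -72 + (-4 + (1/16384)*66049) = -72 + (-4 + 66049/16384) = -72 + 513/16384 = -1179135/16384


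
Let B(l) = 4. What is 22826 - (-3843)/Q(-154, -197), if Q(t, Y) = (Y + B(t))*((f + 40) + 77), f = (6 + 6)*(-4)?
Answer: 101323333/4439 ≈ 22826.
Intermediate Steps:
f = -48 (f = 12*(-4) = -48)
Q(t, Y) = 276 + 69*Y (Q(t, Y) = (Y + 4)*((-48 + 40) + 77) = (4 + Y)*(-8 + 77) = (4 + Y)*69 = 276 + 69*Y)
22826 - (-3843)/Q(-154, -197) = 22826 - (-3843)/(276 + 69*(-197)) = 22826 - (-3843)/(276 - 13593) = 22826 - (-3843)/(-13317) = 22826 - (-3843)*(-1)/13317 = 22826 - 1*1281/4439 = 22826 - 1281/4439 = 101323333/4439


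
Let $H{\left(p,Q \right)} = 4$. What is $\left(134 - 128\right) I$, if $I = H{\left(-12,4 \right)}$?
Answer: $24$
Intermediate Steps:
$I = 4$
$\left(134 - 128\right) I = \left(134 - 128\right) 4 = 6 \cdot 4 = 24$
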